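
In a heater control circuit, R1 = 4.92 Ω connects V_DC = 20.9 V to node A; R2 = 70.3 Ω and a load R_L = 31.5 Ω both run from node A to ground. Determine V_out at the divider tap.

First combine the lower leg with the load: R2 ‖ R_L = 21.75 Ω.
Voltage divider with the loaded lower leg: V_out = 20.9 × 21.75/(4.92 + 21.75) = 20.9 × 0.8155 = 17.04 V.
(Unloaded it would be 19.5 V; the load pulls it down.)

V_out ≈ 17.0 V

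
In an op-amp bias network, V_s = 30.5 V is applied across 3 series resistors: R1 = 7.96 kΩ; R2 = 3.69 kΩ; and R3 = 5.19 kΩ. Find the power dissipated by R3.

P ≈ 17.0 mW

ΣR = 16.84 kΩ → I = 30.5/16.84 = 1.811 mA.
P = I²R = 3.280 × 5.19 = 17.02 mW.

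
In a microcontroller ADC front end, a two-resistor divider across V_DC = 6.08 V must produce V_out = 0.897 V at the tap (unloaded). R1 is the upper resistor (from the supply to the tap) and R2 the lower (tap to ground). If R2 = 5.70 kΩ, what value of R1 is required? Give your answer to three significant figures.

R1 ≈ 32.9 kΩ

V_out/V_DC = R2/(R1+R2) = 0.1475.
So R1 = R2 · (V_DC/V_out − 1) = 5.70 × (6.08/0.897 − 1) = 5.70 × 5.778 = 32.94 kΩ.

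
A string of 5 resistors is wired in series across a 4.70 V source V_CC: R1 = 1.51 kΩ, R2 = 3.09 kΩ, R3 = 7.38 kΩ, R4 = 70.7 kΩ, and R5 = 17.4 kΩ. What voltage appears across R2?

V ≈ 0.145 V

Total series resistance ΣR = 1.51 + 3.09 + 7.38 + 70.7 + 17.4 = 100.1 kΩ.
By the voltage-divider rule, V = 4.70 × 3.090/100.1 = 0.1451 V.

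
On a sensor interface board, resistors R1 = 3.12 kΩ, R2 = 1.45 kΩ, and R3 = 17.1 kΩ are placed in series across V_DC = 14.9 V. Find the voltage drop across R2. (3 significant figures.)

Total series resistance ΣR = 3.12 + 1.45 + 17.1 = 21.67 kΩ.
By the voltage-divider rule, V = 14.9 × 1.450/21.67 = 0.9970 V.

V ≈ 0.997 V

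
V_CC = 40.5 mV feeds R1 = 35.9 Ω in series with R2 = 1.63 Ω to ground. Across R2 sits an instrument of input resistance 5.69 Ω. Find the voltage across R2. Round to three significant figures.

First combine the lower leg with the load: R2 ‖ R_L = 1.267 Ω.
Then V_out = V_CC · R2'/(R1 + R2') = 40.5 × 1.267/37.17 = 1.381 mV.

V_out ≈ 1.38 mV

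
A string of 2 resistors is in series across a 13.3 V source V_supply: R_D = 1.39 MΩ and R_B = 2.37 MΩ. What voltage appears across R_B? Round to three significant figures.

Total series resistance ΣR = 1.39 + 2.37 = 3.760 MΩ.
V = V_supply · R/ΣR = 13.3 × 0.6303 = 8.383 V.

V ≈ 8.38 V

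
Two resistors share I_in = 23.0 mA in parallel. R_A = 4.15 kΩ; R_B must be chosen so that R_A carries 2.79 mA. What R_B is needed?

R_B ≈ 0.573 kΩ

Two-branch current divider: I_A = I_in · R_B/(R_A + R_B).
With f = 0.1213, R_B = R_A · f/(1−f) = 4.15 × 0.1381 = 0.5729 kΩ.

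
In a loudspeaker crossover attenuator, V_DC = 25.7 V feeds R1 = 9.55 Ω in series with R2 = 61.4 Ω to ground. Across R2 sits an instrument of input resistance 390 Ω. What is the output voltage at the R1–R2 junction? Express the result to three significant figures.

R2 ‖ R_L = (61.4 × 390)/(61.4 + 390) = 53.05 Ω.
Voltage divider with the loaded lower leg: V_out = 25.7 × 53.05/(9.55 + 53.05) = 25.7 × 0.8474 = 21.78 V.
(Unloaded it would be 22.2 V; the load pulls it down.)

V_out ≈ 21.8 V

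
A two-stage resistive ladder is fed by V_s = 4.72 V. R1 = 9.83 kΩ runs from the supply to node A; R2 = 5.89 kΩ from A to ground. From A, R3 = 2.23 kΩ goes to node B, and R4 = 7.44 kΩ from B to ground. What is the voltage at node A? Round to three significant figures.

The second stage (R3 + R4 = 9.670 kΩ) loads node A in parallel with R2.
Effective lower resistance at A: R2 ‖ 9.670 = 3.660 kΩ.
V_A = 4.72 × 3.660/(9.83 + 3.660) = 1.281 V.

V_A ≈ 1.28 V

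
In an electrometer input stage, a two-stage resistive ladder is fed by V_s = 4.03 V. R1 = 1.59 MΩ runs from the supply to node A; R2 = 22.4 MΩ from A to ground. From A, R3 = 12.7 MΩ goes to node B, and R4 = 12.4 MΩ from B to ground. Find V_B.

Node A sees R2 in parallel with the series input of stage 2, R3 + R4 = 25.10 MΩ.
R2 ‖ (R3+R4) = 11.84 MΩ.
V_A = 4.03 × 11.84/(1.59 + 11.84) = 3.553 V.
Stage 2 is unloaded, so V_B = V_A · R4/(R3+R4) = 3.553 × 12.4/25.10 = 1.755 V.

V_B ≈ 1.76 V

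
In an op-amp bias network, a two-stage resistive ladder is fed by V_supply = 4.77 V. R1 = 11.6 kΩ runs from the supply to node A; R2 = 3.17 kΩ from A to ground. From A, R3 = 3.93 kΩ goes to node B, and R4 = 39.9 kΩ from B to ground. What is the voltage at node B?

Looking into the second stage from A: R3 + R4 = 43.83 kΩ appears in parallel with R2.
R2 ‖ (R3+R4) = 2.956 kΩ.
First divider: V_A = V_supply · 2.956/(11.6 + 2.956) = 0.9687 V.
Then the unloaded second divider: V_B = V_A × R4/(R3+R4) = 0.9687 × 0.9103 = 0.8819 V.

V_B ≈ 0.882 V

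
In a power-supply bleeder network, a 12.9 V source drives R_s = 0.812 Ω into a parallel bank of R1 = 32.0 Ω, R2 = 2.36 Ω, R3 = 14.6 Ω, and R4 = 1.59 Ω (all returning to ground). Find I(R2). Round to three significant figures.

I ≈ 2.82 A

Parallel bank: R_p = 1/(1/32.0 + 1/2.36 + 1/14.6 + 1/1.59) = 0.8678 Ω.
V_A = 12.9 × 0.8678/1.680 = 6.664 V.
Branch current I = V_A/R2 = 6.664/2.36 = 2.824 A.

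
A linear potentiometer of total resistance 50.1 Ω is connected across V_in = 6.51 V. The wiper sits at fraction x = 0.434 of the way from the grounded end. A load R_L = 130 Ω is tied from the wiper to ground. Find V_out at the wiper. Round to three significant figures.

V_out ≈ 2.58 V

Split the track: R_lower = x·R_p = 21.74 Ω, R_upper = (1−x)·R_p = 28.36 Ω.
Lower segment in parallel with the load: 21.74 ‖ 130 = 18.63 Ω.
V_out = 6.51 × 18.63/(28.36 + 18.63) = 2.581 V.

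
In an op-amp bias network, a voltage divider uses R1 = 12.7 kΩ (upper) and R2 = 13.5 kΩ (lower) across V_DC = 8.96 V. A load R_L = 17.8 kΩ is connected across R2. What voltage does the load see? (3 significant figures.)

R2 ‖ R_L = (13.5 × 17.8)/(13.5 + 17.8) = 7.677 kΩ.
Voltage divider with the loaded lower leg: V_out = 8.96 × 7.677/(12.7 + 7.677) = 8.96 × 0.3768 = 3.376 V.
(Unloaded it would be 4.62 V; the load pulls it down.)

V_out ≈ 3.38 V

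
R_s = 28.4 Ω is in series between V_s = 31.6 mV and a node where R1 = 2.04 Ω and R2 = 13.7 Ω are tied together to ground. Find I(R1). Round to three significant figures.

Parallel bank: R_p = 1/(1/2.04 + 1/13.7) = 1.776 Ω.
V_A by voltage divider: V_A = 31.6 × 1.776/(28.4 + 1.776) = 1.859 mV.
Branch current I = V_A/R1 = 1.859/2.04 = 0.9115 mA.
(Check via current divider: I_total = 1.047 mA; share G_k/ΣG = 0.8704 → same result.)

I ≈ 0.911 mA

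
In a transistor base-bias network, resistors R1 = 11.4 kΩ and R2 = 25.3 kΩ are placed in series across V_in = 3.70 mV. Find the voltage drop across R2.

V ≈ 2.55 mV

ΣR = 11.4 + 25.3 = 36.70 kΩ.
By the voltage-divider rule, V = 3.70 × 25.30/36.70 = 2.551 mV.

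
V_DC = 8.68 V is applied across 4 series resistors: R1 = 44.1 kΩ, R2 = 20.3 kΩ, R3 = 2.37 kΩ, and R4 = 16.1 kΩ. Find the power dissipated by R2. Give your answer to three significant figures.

P ≈ 0.223 mW

The common current is I = 8.68/82.87 = 0.1047 mA.
V(R2) = I·R = 2.126 V; P = V·I = 2.126 × 0.1047 = 0.2227 mW.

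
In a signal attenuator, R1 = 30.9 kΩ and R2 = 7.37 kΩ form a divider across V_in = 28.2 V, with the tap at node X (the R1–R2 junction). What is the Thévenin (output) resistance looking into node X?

R_th ≈ 5.95 kΩ

With V_in suppressed (replaced by a short), R_th = R1 ‖ R2 = (30.90 × 7.37)/(30.90 + 7.37) = 5.951 kΩ.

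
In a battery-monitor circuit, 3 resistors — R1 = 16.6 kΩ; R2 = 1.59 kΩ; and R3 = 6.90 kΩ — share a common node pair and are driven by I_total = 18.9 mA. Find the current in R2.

Total conductance ΣG = 1/16.6 + 1/1.59 + 1/6.90 = 0.8341 (units of 1/kΩ).
R2 takes the fraction G_k/ΣG = 0.6289/0.8341 = 0.7540, so I = 18.9 × 0.7540 = 14.25 mA.

I ≈ 14.3 mA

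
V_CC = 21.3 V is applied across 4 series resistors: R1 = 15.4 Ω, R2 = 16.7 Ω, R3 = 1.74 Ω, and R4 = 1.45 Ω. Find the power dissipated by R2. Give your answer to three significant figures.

P ≈ 6.08 W

The common current is I = 21.3/35.29 = 0.6036 A.
V(R2) = I·R = 10.08 V; P = V·I = 10.08 × 0.6036 = 6.084 W.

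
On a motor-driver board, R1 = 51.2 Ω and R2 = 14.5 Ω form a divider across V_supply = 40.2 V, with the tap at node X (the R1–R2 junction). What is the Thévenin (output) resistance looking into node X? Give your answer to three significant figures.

With V_supply suppressed (replaced by a short), R_th = R1 ‖ R2 = (51.20 × 14.5)/(51.20 + 14.5) = 11.30 Ω.

R_th ≈ 11.3 Ω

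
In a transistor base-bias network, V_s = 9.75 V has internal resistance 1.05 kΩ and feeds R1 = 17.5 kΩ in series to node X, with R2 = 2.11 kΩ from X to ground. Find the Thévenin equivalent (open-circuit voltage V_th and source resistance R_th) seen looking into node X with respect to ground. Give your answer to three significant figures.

R1' = 1.05 + 17.5 = 18.55 kΩ (source resistance + R1).
With X open, the divider is unloaded: V_th = 9.75 × 2.11/20.66 = 0.9958 V.
With V_s suppressed (replaced by a short), R_th = R1' ‖ R2 = (18.55 × 2.11)/(18.55 + 2.11) = 1.895 kΩ.

V_th ≈ 0.996 V, R_th ≈ 1.89 kΩ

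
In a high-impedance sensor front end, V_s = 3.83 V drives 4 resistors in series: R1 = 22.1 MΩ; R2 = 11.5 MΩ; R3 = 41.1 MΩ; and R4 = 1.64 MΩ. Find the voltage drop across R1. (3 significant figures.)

V ≈ 1.11 V

Series total: ΣR = 22.1 + 11.5 + 41.1 + 1.64 = 76.34 MΩ.
Voltage divider: V = V_s · (22.10 / 76.34) = 3.83 × 0.2895 = 1.109 V.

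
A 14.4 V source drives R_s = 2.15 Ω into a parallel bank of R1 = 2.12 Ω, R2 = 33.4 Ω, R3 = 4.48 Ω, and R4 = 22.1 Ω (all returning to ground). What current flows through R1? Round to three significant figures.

Parallel bank: R_p = 1/(1/2.12 + 1/33.4 + 1/4.48 + 1/22.1) = 1.299 Ω.
Node voltage V_A = V_CC · R_p/(R_s + R_p) = 14.4 × 0.3765 = 5.422 V.
I(R1) = V_A / R1 = 5.422/2.12 = 2.558 A.

I ≈ 2.56 A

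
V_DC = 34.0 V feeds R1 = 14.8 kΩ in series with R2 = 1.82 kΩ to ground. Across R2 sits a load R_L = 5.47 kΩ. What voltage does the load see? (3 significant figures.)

The load sits in parallel with R2, giving an effective lower resistance R2' = R2·R_L/(R2+R_L) = 1.366 kΩ.
Then V_out = V_DC · R2'/(R1 + R2') = 34.0 × 1.366/16.17 = 2.872 V.

V_out ≈ 2.87 V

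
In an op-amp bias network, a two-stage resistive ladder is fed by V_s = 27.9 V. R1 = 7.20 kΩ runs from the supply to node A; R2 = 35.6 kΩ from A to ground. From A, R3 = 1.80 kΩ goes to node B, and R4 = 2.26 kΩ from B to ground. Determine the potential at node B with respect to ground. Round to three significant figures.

Node A sees R2 in parallel with the series input of stage 2, R3 + R4 = 4.060 kΩ.
R2 ‖ (R3+R4) = 3.644 kΩ.
First divider: V_A = V_s · 3.644/(7.20 + 3.644) = 9.376 V.
V_B = V_A × 0.5567 = 5.219 V.

V_B ≈ 5.22 V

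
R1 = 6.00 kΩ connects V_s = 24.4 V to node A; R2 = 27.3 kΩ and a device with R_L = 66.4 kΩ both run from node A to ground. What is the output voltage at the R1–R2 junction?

The load sits in parallel with R2, giving an effective lower resistance R2' = R2·R_L/(R2+R_L) = 19.35 kΩ.
Now apply the divider: V_out = 24.4 × 0.7633 = 18.62 V.

V_out ≈ 18.6 V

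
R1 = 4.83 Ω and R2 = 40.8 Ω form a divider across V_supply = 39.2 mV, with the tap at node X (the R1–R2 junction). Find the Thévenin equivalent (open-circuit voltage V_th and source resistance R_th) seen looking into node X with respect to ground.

With X open, the divider is unloaded: V_th = 39.2 × 40.8/45.63 = 35.05 mV.
Looking into X with the source shorted: R_th = R1·R2/(R1+R2) = 4.830 × 40.8/45.63 = 4.319 Ω.

V_th ≈ 35.1 mV, R_th ≈ 4.32 Ω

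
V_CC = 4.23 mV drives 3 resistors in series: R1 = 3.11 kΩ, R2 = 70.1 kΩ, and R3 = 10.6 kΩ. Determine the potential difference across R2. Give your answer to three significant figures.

V ≈ 3.54 mV

Series total: ΣR = 3.11 + 70.1 + 10.6 = 83.81 kΩ.
Voltage divider: V = V_CC · (70.10 / 83.81) = 4.23 × 0.8364 = 3.538 mV.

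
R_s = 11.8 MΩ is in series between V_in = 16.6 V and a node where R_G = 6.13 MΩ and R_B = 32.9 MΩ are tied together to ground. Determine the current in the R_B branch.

Equivalent of the parallel group: R_p = 5.167 MΩ.
V_A = 16.6 × 5.167/16.97 = 5.055 V.
I(R_B) = V_A / R_B = 5.055/32.9 = 0.1537 µA.

I ≈ 0.154 µA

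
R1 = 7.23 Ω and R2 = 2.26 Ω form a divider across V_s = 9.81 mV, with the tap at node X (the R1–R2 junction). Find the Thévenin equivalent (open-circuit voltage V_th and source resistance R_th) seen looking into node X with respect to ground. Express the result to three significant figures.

Open-circuit (no load on X): V_th = V_s · R2/(R1 + R2) = 9.81 × 2.26/(7.230 + 2.26) = 2.336 mV.
Zeroing V_s shorts the top of R1 to ground, so R_th = R1 ‖ R2 = 1.722 Ω.

V_th ≈ 2.34 mV, R_th ≈ 1.72 Ω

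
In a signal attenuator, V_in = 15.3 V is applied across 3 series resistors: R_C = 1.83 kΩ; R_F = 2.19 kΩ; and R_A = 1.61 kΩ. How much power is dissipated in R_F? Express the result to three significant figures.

P ≈ 16.2 mW

The common current is I = 15.3/5.630 = 2.718 mA.
P(R_F) = I²·R_F = (2.718)² × 2.19 = 16.17 mW.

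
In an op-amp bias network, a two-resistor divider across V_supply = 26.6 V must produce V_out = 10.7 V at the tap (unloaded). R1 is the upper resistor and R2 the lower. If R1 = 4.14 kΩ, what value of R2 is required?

V_out/V_supply = R2/(R1+R2) = 0.4023.
Rearranging, R2 = R1·k/(1−k) = 4.14 × 0.6730 = 2.786 kΩ.

R2 ≈ 2.79 kΩ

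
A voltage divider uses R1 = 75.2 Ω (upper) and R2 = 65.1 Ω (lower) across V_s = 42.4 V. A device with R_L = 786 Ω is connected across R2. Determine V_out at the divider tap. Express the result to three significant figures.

The load sits in parallel with R2, giving an effective lower resistance R2' = R2·R_L/(R2+R_L) = 60.12 Ω.
Then V_out = V_s · R2'/(R1 + R2') = 42.4 × 60.12/135.3 = 18.84 V.

V_out ≈ 18.8 V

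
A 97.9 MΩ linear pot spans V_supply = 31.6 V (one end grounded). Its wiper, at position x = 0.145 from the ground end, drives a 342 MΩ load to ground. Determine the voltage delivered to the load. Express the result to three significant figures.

V_out ≈ 4.42 V

Lower segment x·R_p = 14.20 MΩ; upper segment (1−x)·R_p = 83.70 MΩ.
Lower segment in parallel with the load: 14.20 ‖ 342 = 13.63 MΩ.
Then V_out = V_supply · 13.63/(83.70 + 13.63) = 4.425 V.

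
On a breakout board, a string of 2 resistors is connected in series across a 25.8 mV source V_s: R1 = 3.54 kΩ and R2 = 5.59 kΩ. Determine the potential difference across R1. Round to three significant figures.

ΣR = 3.54 + 5.59 = 9.130 kΩ.
By the voltage-divider rule, V = 25.8 × 3.540/9.130 = 10.00 mV.

V ≈ 10.0 mV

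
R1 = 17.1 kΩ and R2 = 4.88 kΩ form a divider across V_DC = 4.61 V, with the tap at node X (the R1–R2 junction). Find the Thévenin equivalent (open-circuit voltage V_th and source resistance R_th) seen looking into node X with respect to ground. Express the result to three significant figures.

V_th ≈ 1.02 V, R_th ≈ 3.80 kΩ

Open-circuit (no load on X): V_th = V_DC · R2/(R1 + R2) = 4.61 × 4.88/(17.10 + 4.88) = 1.024 V.
Looking into X with the source shorted: R_th = R1·R2/(R1+R2) = 17.10 × 4.88/21.98 = 3.797 kΩ.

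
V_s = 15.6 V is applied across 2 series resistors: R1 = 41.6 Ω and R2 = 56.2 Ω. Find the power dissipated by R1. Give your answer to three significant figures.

The common current is I = 15.6/97.80 = 0.1595 A.
P = I²R = 0.02544 × 41.6 = 1.058 W.

P ≈ 1.06 W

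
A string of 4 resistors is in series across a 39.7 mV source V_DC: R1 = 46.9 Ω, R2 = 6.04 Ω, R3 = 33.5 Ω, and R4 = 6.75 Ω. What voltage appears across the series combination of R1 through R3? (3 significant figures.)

ΣR = 46.9 + 6.04 + 33.5 + 6.75 = 93.19 Ω.
R_{R1..R3} = 46.9 + 6.04 + 33.5 = 86.44 Ω.
By the voltage-divider rule, V = 39.7 × 86.44/93.19 = 36.82 mV.

V ≈ 36.8 mV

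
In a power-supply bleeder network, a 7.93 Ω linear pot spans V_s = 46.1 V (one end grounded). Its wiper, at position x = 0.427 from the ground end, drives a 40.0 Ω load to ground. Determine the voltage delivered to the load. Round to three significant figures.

V_out ≈ 18.8 V

The pot divides into 4.544 Ω above the wiper and 3.386 Ω below.
Lower segment in parallel with the load: 3.386 ‖ 40.0 = 3.122 Ω.
V_out = 46.1 × 3.122/(4.544 + 3.122) = 18.77 V.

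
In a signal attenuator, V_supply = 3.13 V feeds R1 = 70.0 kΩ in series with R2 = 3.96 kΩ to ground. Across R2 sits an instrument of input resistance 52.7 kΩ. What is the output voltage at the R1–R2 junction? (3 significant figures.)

The load sits in parallel with R2, giving an effective lower resistance R2' = R2·R_L/(R2+R_L) = 3.683 kΩ.
Voltage divider with the loaded lower leg: V_out = 3.13 × 3.683/(70.0 + 3.683) = 3.13 × 0.04999 = 0.1565 V.

V_out ≈ 0.156 V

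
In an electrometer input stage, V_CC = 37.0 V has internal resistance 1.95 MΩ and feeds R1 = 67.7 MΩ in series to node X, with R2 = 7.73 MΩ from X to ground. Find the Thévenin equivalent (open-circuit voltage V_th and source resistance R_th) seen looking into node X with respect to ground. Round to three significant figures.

R1' = 1.95 + 67.7 = 69.65 MΩ (source resistance + R1).
Open-circuit (no load on X): V_th = V_CC · R2/(R1' + R2) = 37.0 × 7.73/(69.65 + 7.73) = 3.696 V.
Looking into X with the source shorted: R_th = R1'·R2/(R1'+R2) = 69.65 × 7.73/77.38 = 6.958 MΩ.

V_th ≈ 3.70 V, R_th ≈ 6.96 MΩ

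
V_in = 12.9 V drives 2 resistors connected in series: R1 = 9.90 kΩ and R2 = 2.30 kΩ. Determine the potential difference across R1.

V ≈ 10.5 V

Total series resistance ΣR = 9.90 + 2.30 = 12.20 kΩ.
V = V_in · R/ΣR = 12.9 × 0.8115 = 10.47 V.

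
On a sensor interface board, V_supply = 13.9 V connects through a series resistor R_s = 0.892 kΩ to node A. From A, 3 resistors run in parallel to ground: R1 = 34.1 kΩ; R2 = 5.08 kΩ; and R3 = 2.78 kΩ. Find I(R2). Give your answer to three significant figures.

Parallel bank: R_p = 1/(1/34.1 + 1/5.08 + 1/2.78) = 1.707 kΩ.
V_A by voltage divider: V_A = 13.9 × 1.707/(0.892 + 1.707) = 9.129 V.
Branch current I = V_A/R2 = 9.129/5.08 = 1.797 mA.
(Equivalently: I_total = 5.349 mA, then current-divider fraction G_k/ΣG = 0.3360.)

I ≈ 1.80 mA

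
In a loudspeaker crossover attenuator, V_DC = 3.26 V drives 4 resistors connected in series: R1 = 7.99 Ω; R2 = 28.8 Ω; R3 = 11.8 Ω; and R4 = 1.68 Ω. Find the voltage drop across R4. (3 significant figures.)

Series total: ΣR = 7.99 + 28.8 + 11.8 + 1.68 = 50.27 Ω.
By the voltage-divider rule, V = 3.26 × 1.680/50.27 = 0.1089 V.

V ≈ 0.109 V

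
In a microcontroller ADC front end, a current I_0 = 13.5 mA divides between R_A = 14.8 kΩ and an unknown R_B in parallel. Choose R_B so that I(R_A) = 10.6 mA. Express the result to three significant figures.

Two-branch current divider: I_A = I_0 · R_B/(R_A + R_B).
With f = 0.7852, R_B = R_A · f/(1−f) = 14.8 × 3.655 = 54.10 kΩ.

R_B ≈ 54.1 kΩ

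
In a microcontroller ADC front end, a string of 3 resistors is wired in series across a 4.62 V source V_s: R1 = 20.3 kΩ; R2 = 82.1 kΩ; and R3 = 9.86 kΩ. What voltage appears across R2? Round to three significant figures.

V ≈ 3.38 V

Total series resistance ΣR = 20.3 + 82.1 + 9.86 = 112.3 kΩ.
By the voltage-divider rule, V = 4.62 × 82.10/112.3 = 3.379 V.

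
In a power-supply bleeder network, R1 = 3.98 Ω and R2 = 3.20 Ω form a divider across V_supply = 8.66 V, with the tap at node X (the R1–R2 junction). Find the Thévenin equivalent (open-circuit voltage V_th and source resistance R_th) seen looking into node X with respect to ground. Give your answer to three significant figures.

Open-circuit (no load on X): V_th = V_supply · R2/(R1 + R2) = 8.66 × 3.20/(3.980 + 3.20) = 3.860 V.
Looking into X with the source shorted: R_th = R1·R2/(R1+R2) = 3.980 × 3.20/7.180 = 1.774 Ω.

V_th ≈ 3.86 V, R_th ≈ 1.77 Ω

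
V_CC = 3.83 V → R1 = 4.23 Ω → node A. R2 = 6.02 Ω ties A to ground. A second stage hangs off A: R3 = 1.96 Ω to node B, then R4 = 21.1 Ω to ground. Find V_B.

V_B ≈ 1.86 V

The second stage (R3 + R4 = 23.06 Ω) loads node A in parallel with R2.
R2 ‖ (R3+R4) = 4.774 Ω.
V_A = 3.83 × 4.774/(4.23 + 4.774) = 2.031 V.
V_B = V_A × 0.9150 = 1.858 V.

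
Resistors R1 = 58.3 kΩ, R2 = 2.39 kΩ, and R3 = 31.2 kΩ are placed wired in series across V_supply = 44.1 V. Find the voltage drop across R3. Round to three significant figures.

V ≈ 15.0 V

Total series resistance ΣR = 58.3 + 2.39 + 31.2 = 91.89 kΩ.
Voltage divider: V = V_supply · (31.20 / 91.89) = 44.1 × 0.3395 = 14.97 V.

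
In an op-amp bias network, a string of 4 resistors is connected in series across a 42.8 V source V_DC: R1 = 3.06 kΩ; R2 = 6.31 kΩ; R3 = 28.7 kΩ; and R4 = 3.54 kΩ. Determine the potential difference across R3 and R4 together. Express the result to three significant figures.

Total series resistance ΣR = 3.06 + 6.31 + 28.7 + 3.54 = 41.61 kΩ.
R_{R3..R4} = 28.7 + 3.54 = 32.24 kΩ.
V = V_DC · R/ΣR = 42.8 × 0.7748 = 33.16 V.

V ≈ 33.2 V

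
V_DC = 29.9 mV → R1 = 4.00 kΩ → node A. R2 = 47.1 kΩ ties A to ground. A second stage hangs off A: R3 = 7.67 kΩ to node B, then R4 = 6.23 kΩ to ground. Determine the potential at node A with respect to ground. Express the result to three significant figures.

Looking into the second stage from A: R3 + R4 = 13.90 kΩ appears in parallel with R2.
R2 ‖ (R3+R4) = 10.73 kΩ.
V_A = 29.9 × 10.73/(4.00 + 10.73) = 21.78 mV.

V_A ≈ 21.8 mV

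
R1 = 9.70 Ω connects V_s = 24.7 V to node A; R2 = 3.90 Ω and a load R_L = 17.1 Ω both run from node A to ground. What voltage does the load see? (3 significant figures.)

V_out ≈ 6.09 V

The load sits in parallel with R2, giving an effective lower resistance R2' = R2·R_L/(R2+R_L) = 3.176 Ω.
Now apply the divider: V_out = 24.7 × 0.2466 = 6.092 V.
(Unloaded it would be 7.08 V; the load pulls it down.)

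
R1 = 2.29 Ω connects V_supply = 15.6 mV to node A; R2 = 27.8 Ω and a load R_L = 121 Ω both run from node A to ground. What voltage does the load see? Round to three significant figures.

V_out ≈ 14.2 mV

R2 ‖ R_L = (27.8 × 121)/(27.8 + 121) = 22.61 Ω.
Then V_out = V_supply · R2'/(R1 + R2') = 15.6 × 22.61/24.90 = 14.17 mV.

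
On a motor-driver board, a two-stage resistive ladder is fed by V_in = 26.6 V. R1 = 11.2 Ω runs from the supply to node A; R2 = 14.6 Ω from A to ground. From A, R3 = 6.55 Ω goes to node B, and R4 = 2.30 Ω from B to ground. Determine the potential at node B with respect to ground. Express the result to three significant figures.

The second stage (R3 + R4 = 8.850 Ω) loads node A in parallel with R2.
Effective lower resistance at A: R2 ‖ 8.850 = 5.510 Ω.
First divider: V_A = V_in · 5.510/(11.2 + 5.510) = 8.771 V.
Stage 2 is unloaded, so V_B = V_A · R4/(R3+R4) = 8.771 × 2.30/8.850 = 2.280 V.

V_B ≈ 2.28 V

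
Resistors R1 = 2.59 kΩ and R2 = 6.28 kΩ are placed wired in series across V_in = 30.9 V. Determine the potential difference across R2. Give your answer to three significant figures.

V ≈ 21.9 V

Total series resistance ΣR = 2.59 + 6.28 = 8.870 kΩ.
V = V_in · R/ΣR = 30.9 × 0.7080 = 21.88 V.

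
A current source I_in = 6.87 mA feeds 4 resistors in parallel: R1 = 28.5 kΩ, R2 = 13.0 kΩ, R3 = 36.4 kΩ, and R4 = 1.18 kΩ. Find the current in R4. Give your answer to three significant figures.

I ≈ 5.90 mA

Conductances: ΣG = 1/28.5 + 1/13.0 + 1/36.4 + 1/1.18 = 0.9869 (1/kΩ).
Current divider: I(R4) = I_in · G_k/ΣG = 6.87 × (0.8475/0.9869) = 6.87 × 0.8587 = 5.899 mA.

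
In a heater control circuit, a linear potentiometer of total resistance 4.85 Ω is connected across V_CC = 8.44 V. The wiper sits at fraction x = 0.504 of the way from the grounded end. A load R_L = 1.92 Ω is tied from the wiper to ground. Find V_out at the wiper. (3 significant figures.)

V_out ≈ 2.61 V

Lower segment x·R_p = 2.444 Ω; upper segment (1−x)·R_p = 2.406 Ω.
R_L loads the lower segment: effective lower R = 1.075 Ω.
Then V_out = V_CC · 1.075/(2.406 + 1.075) = 2.607 V.
(Unloaded: V_out = x·V_CC = 4.25 V.)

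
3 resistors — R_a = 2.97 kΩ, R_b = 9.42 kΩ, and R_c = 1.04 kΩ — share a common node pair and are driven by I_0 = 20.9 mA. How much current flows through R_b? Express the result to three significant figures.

Total conductance ΣG = 1/2.97 + 1/9.42 + 1/1.04 = 1.404 (units of 1/kΩ).
Current divider: I(R_b) = I_0 · G_k/ΣG = 20.9 × (0.1062/1.404) = 20.9 × 0.07559 = 1.580 mA.

I ≈ 1.58 mA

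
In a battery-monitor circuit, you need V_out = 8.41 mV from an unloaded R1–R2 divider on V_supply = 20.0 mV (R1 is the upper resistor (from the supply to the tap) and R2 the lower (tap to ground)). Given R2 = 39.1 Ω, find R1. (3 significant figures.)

R1 ≈ 53.9 Ω

V_out/V_supply = R2/(R1+R2) = 0.4205.
Rearranging, R1 = R2·(1−k)/k = 39.1 × 1.378 = 53.88 Ω.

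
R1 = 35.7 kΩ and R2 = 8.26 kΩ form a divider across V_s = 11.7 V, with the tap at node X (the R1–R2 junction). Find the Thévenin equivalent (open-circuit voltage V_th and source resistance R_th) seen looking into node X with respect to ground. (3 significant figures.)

Open-circuit (no load on X): V_th = V_s · R2/(R1 + R2) = 11.7 × 8.26/(35.70 + 8.26) = 2.198 V.
Zeroing V_s shorts the top of R1 to ground, so R_th = R1 ‖ R2 = 6.708 kΩ.

V_th ≈ 2.20 V, R_th ≈ 6.71 kΩ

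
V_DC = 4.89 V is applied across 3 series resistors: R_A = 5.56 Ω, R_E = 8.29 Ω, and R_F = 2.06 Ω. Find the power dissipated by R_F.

ΣR = 15.91 Ω → I = 4.89/15.91 = 0.3074 A.
P(R_F) = I²·R_F = (0.3074)² × 2.06 = 0.1946 W.

P ≈ 0.195 W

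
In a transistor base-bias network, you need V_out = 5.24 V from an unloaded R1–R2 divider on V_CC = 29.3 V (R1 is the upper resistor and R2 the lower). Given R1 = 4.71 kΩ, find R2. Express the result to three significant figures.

R2 ≈ 1.03 kΩ

V_out/V_CC = R2/(R1+R2) = 0.1788.
So R2 = R1 · V_out/(V_CC − V_out) = 4.71 × 5.24/(29.3 − 5.24) = 4.71 × 0.2178 = 1.026 kΩ.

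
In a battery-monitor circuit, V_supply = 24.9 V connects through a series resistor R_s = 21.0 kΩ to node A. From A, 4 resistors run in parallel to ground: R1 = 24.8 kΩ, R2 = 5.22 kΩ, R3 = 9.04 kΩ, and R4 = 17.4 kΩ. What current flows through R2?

Parallel bank: R_p = 1/(1/24.8 + 1/5.22 + 1/9.04 + 1/17.4) = 2.500 kΩ.
V_A = 24.9 × 2.500/23.50 = 2.649 V.
Branch current I = V_A/R2 = 2.649/5.22 = 0.5075 mA.

I ≈ 0.507 mA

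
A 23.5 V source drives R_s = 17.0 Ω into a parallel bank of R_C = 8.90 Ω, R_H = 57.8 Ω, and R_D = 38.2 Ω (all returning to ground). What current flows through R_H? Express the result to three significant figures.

I ≈ 0.111 A

Equivalent of the parallel group: R_p = 6.417 Ω.
V_A by voltage divider: V_A = 23.5 × 6.417/(17.0 + 6.417) = 6.440 V.
Branch current I = V_A/R_H = 6.440/57.8 = 0.1114 A.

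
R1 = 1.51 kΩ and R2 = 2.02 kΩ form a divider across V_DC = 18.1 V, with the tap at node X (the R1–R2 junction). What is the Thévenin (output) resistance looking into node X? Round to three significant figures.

R_th ≈ 0.864 kΩ

With V_DC suppressed (replaced by a short), R_th = R1 ‖ R2 = (1.510 × 2.02)/(1.510 + 2.02) = 0.8641 kΩ.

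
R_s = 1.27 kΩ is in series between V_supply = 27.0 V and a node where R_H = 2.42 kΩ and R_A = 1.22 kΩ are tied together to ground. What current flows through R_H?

I ≈ 4.35 mA

Equivalent of the parallel group: R_p = 0.8111 kΩ.
V_A by voltage divider: V_A = 27.0 × 0.8111/(1.27 + 0.8111) = 10.52 V.
Branch current I = V_A/R_H = 10.52/2.42 = 4.348 mA.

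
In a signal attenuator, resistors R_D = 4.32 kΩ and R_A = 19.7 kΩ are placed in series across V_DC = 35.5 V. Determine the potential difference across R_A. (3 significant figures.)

V ≈ 29.1 V

Total series resistance ΣR = 4.32 + 19.7 = 24.02 kΩ.
Voltage divider: V = V_DC · (19.70 / 24.02) = 35.5 × 0.8201 = 29.12 V.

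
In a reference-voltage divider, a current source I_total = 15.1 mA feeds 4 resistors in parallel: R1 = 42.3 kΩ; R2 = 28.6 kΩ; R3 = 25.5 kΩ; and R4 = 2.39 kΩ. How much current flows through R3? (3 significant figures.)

Total conductance ΣG = 1/42.3 + 1/28.6 + 1/25.5 + 1/2.39 = 0.5162 (units of 1/kΩ).
R3 takes the fraction G_k/ΣG = 0.03922/0.5162 = 0.07597, so I = 15.1 × 0.07597 = 1.147 mA.

I ≈ 1.15 mA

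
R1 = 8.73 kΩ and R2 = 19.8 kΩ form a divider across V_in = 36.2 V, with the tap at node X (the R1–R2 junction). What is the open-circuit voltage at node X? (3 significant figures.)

V_th ≈ 25.1 V

With X open, the divider is unloaded: V_th = 36.2 × 19.8/28.53 = 25.12 V.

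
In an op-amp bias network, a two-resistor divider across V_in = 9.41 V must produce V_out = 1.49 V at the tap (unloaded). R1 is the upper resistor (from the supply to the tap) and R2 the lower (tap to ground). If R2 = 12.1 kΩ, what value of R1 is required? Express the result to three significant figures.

R1 ≈ 64.3 kΩ

The divider ratio is R2/(R1+R2) = 1.49/9.41 = 0.1583.
Rearranging, R1 = R2·(1−k)/k = 12.1 × 5.315 = 64.32 kΩ.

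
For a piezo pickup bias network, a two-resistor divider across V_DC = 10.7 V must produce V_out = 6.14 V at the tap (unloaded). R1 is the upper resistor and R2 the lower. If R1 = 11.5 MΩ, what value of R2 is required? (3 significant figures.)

R2 ≈ 15.5 MΩ

V_out/V_DC = R2/(R1+R2) = 0.5738.
R2 = R1 · 0.5738/(1 − 0.5738) = 15.48 MΩ.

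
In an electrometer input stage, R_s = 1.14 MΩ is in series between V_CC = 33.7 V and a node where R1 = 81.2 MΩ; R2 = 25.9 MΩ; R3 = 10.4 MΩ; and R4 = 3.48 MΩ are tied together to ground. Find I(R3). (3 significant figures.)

Combine the parallel branches: R_p = (1/81.2 + 1/25.9 + 1/10.4 + 1/3.48)⁻¹ = 2.302 MΩ.
Node voltage V_A = V_CC · R_p/(R_s + R_p) = 33.7 × 0.6688 = 22.54 V.
Branch current I = V_A/R3 = 22.54/10.4 = 2.167 µA.

I ≈ 2.17 µA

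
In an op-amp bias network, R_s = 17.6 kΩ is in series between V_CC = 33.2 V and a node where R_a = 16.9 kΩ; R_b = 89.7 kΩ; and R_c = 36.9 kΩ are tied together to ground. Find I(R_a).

I ≈ 0.724 mA

Combine the parallel branches: R_p = (1/16.9 + 1/89.7 + 1/36.9)⁻¹ = 10.26 kΩ.
V_A = 33.2 × 10.26/27.86 = 12.23 V.
Branch current I = V_A/R_a = 12.23/16.9 = 0.7237 mA.
(Equivalently: I_total = 1.191 mA, then current-divider fraction G_k/ΣG = 0.6074.)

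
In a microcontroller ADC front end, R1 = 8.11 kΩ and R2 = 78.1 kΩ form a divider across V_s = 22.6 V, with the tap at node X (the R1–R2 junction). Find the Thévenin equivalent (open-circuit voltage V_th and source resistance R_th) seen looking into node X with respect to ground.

V_th ≈ 20.5 V, R_th ≈ 7.35 kΩ

With X open, the divider is unloaded: V_th = 22.6 × 78.1/86.21 = 20.47 V.
Zeroing V_s shorts the top of R1 to ground, so R_th = R1 ‖ R2 = 7.347 kΩ.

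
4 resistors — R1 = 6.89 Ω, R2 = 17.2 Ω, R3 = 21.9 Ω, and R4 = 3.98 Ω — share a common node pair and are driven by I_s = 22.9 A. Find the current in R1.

I ≈ 6.64 A

Total conductance ΣG = 1/6.89 + 1/17.2 + 1/21.9 + 1/3.98 = 0.5002 (units of 1/Ω).
Current divider: I(R1) = I_s · G_k/ΣG = 22.9 × (0.1451/0.5002) = 22.9 × 0.2902 = 6.645 A.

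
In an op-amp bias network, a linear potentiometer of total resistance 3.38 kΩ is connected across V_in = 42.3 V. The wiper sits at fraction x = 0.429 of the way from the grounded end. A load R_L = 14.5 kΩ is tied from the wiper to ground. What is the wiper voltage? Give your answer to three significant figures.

Lower segment x·R_p = 1.450 kΩ; upper segment (1−x)·R_p = 1.930 kΩ.
(x·R_p) ‖ R_L = 1.318 kΩ.
Loaded-divider output: V_out = 42.3 × 0.4058 = 17.17 V.

V_out ≈ 17.2 V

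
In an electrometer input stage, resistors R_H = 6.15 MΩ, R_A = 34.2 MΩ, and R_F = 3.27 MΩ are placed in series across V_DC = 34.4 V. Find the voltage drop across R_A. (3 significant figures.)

Total series resistance ΣR = 6.15 + 34.2 + 3.27 = 43.62 MΩ.
Voltage divider: V = V_DC · (34.20 / 43.62) = 34.4 × 0.7840 = 26.97 V.

V ≈ 27.0 V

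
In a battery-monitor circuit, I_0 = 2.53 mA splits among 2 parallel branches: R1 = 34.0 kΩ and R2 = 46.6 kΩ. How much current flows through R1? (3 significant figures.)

I ≈ 1.46 mA

For two parallel branches, I_k = I_0 · (other R)/(sum of R).
So I = 2.53 × 46.6/80.60 = 1.463 mA.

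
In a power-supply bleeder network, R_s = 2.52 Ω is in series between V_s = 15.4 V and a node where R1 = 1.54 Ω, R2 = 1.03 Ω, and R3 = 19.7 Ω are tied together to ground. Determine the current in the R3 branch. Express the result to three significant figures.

I ≈ 0.150 A

Parallel bank: R_p = 1/(1/1.54 + 1/1.03 + 1/19.7) = 0.5984 Ω.
Node voltage V_A = V_s · R_p/(R_s + R_p) = 15.4 × 0.1919 = 2.955 V.
Branch current I = V_A/R3 = 2.955/19.7 = 0.1500 A.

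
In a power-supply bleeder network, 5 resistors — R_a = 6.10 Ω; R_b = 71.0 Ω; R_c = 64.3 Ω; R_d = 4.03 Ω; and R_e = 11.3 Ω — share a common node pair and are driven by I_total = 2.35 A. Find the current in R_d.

I ≈ 1.10 A

ΣG = 1/6.10 + 1/71.0 + 1/64.3 + 1/4.03 + 1/11.3 = 0.5302.
Current divider: I(R_d) = I_total · G_k/ΣG = 2.35 × (0.2481/0.5302) = 2.35 × 0.4680 = 1.100 A.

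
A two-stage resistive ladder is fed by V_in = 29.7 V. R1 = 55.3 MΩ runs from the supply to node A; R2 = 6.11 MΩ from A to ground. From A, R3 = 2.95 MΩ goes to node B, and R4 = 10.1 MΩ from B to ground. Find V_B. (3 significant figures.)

V_B ≈ 1.61 V

Looking into the second stage from A: R3 + R4 = 13.05 MΩ appears in parallel with R2.
Effective lower resistance at A: R2 ‖ 13.05 = 4.162 MΩ.
So V_A = 29.7 × 0.06999 = 2.079 V.
Stage 2 is unloaded, so V_B = V_A · R4/(R3+R4) = 2.079 × 10.1/13.05 = 1.609 V.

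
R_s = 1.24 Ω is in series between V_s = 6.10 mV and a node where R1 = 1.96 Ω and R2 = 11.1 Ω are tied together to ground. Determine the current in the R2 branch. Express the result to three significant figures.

I ≈ 0.315 mA

Combine the parallel branches: R_p = (1/1.96 + 1/11.1)⁻¹ = 1.666 Ω.
V_A by voltage divider: V_A = 6.10 × 1.666/(1.24 + 1.666) = 3.497 mV.
Branch current I = V_A/R2 = 3.497/11.1 = 0.3150 mA.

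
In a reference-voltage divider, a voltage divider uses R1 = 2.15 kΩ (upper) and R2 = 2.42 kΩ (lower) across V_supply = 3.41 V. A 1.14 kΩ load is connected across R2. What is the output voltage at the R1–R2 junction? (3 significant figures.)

V_out ≈ 0.903 V

First combine the lower leg with the load: R2 ‖ R_L = 0.7749 kΩ.
Then V_out = V_supply · R2'/(R1 + R2') = 3.41 × 0.7749/2.925 = 0.9035 V.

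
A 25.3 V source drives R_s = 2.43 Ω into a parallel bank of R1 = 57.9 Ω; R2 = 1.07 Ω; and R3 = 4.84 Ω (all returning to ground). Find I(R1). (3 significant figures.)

Parallel bank: R_p = 1/(1/57.9 + 1/1.07 + 1/4.84) = 0.8632 Ω.
V_A by voltage divider: V_A = 25.3 × 0.8632/(2.43 + 0.8632) = 6.632 V.
I(R1) = V_A / R1 = 6.632/57.9 = 0.1145 A.

I ≈ 0.115 A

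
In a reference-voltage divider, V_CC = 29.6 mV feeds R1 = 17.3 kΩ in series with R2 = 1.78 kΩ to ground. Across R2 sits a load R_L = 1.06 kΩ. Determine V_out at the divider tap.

V_out ≈ 1.09 mV

R2 ‖ R_L = (1.78 × 1.06)/(1.78 + 1.06) = 0.6644 kΩ.
Now apply the divider: V_out = 29.6 × 0.03698 = 1.095 mV.
(Unloaded it would be 2.76 mV; the load pulls it down.)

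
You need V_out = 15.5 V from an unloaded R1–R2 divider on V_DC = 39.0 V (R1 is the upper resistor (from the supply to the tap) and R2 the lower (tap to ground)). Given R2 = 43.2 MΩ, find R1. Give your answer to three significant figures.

R1 ≈ 65.5 MΩ

The divider ratio is R2/(R1+R2) = 15.5/39.0 = 0.3974.
Rearranging, R1 = R2·(1−k)/k = 43.2 × 1.516 = 65.50 MΩ.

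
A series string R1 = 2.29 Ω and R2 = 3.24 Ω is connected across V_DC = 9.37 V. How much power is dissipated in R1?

Series current I = V_DC/ΣR = 9.37/5.530 = 1.694 A.
P = I²R = 2.871 × 2.29 = 6.575 W.

P ≈ 6.57 W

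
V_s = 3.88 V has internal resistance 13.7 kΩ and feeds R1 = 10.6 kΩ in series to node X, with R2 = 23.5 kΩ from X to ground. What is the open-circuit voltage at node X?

R1' = 13.7 + 10.6 = 24.30 kΩ (source resistance + R1).
With X open, the divider is unloaded: V_th = 3.88 × 23.5/47.80 = 1.908 V.

V_th ≈ 1.91 V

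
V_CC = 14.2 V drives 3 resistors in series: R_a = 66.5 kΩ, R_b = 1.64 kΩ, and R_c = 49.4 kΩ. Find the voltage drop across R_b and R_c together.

V ≈ 6.17 V

Series total: ΣR = 66.5 + 1.64 + 49.4 = 117.5 kΩ.
R_{R_b..R_c} = 1.64 + 49.4 = 51.04 kΩ.
By the voltage-divider rule, V = 14.2 × 51.04/117.5 = 6.166 V.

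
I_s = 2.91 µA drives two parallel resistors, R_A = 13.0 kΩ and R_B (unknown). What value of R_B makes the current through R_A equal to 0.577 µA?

In a two-way split, I_A/I_s = R_B/(R_A + R_B).
With f = 0.1983, R_B = R_A · f/(1−f) = 13.0 × 0.2473 = 3.215 kΩ.

R_B ≈ 3.22 kΩ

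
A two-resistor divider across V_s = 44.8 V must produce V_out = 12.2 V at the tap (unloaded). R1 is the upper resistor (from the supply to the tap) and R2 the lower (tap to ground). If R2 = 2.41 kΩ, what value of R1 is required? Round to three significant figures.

R1 ≈ 6.44 kΩ

The divider ratio is R2/(R1+R2) = 12.2/44.8 = 0.2723.
So R1 = R2 · (V_s/V_out − 1) = 2.41 × (44.8/12.2 − 1) = 2.41 × 2.672 = 6.440 kΩ.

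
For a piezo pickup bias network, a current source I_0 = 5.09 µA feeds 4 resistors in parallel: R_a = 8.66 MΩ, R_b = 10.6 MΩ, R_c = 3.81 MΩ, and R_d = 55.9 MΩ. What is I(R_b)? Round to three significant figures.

I ≈ 0.980 µA

ΣG = 1/8.66 + 1/10.6 + 1/3.81 + 1/55.9 = 0.4902.
Current divider: I(R_b) = I_0 · G_k/ΣG = 5.09 × (0.09434/0.4902) = 5.09 × 0.1925 = 0.9796 µA.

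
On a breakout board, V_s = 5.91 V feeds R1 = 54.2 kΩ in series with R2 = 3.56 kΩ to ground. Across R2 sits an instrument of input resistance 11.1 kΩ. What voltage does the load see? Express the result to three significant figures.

V_out ≈ 0.280 V

The load sits in parallel with R2, giving an effective lower resistance R2' = R2·R_L/(R2+R_L) = 2.695 kΩ.
Voltage divider with the loaded lower leg: V_out = 5.91 × 2.695/(54.2 + 2.695) = 5.91 × 0.04738 = 0.2800 V.
(Unloaded it would be 0.364 V; the load pulls it down.)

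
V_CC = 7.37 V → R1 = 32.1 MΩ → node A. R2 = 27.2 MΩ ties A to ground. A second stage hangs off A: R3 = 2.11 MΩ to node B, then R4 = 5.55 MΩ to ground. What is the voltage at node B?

The second stage (R3 + R4 = 7.660 MΩ) loads node A in parallel with R2.
Effective lower resistance at A: R2 ‖ 7.660 = 5.977 MΩ.
First divider: V_A = V_CC · 5.977/(32.1 + 5.977) = 1.157 V.
V_B = V_A × 0.7245 = 0.8382 V.

V_B ≈ 0.838 V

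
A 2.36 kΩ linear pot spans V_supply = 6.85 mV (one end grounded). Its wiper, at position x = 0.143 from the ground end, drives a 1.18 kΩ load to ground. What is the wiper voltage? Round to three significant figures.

Split the track: R_lower = x·R_p = 0.3375 kΩ, R_upper = (1−x)·R_p = 2.023 kΩ.
(x·R_p) ‖ R_L = 0.2624 kΩ.
Loaded-divider output: V_out = 6.85 × 0.1149 = 0.7867 mV.

V_out ≈ 0.787 mV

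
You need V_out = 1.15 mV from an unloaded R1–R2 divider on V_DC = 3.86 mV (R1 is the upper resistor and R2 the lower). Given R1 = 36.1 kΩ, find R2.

The divider ratio is R2/(R1+R2) = 1.15/3.86 = 0.2979.
R2 = R1 · 0.2979/(1 − 0.2979) = 15.32 kΩ.

R2 ≈ 15.3 kΩ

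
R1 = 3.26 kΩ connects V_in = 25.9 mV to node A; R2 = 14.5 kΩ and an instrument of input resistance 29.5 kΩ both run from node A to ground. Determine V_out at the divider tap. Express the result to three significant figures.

V_out ≈ 19.4 mV

R2 ‖ R_L = (14.5 × 29.5)/(14.5 + 29.5) = 9.722 kΩ.
Voltage divider with the loaded lower leg: V_out = 25.9 × 9.722/(3.26 + 9.722) = 25.9 × 0.7489 = 19.40 mV.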